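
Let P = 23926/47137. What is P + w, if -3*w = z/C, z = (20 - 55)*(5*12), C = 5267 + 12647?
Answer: 230803132/422206109 ≈ 0.54666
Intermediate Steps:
C = 17914
z = -2100 (z = -35*60 = -2100)
w = 350/8957 (w = -(-700)/17914 = -1/3*(-1050/8957) = 350/8957 ≈ 0.039076)
P = 23926/47137 (P = 23926*(1/47137) = 23926/47137 ≈ 0.50758)
P + w = 23926/47137 + 350/8957 = 230803132/422206109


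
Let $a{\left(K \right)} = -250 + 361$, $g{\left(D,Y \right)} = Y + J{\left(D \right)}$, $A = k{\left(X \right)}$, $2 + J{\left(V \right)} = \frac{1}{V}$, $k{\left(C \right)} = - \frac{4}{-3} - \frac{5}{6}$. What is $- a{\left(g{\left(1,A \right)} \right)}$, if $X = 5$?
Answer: $-111$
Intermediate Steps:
$k{\left(C \right)} = \frac{1}{2}$ ($k{\left(C \right)} = \left(-4\right) \left(- \frac{1}{3}\right) - \frac{5}{6} = \frac{4}{3} - \frac{5}{6} = \frac{1}{2}$)
$J{\left(V \right)} = -2 + \frac{1}{V}$
$A = \frac{1}{2} \approx 0.5$
$g{\left(D,Y \right)} = -2 + Y + \frac{1}{D}$ ($g{\left(D,Y \right)} = Y - \left(2 - \frac{1}{D}\right) = -2 + Y + \frac{1}{D}$)
$a{\left(K \right)} = 111$
$- a{\left(g{\left(1,A \right)} \right)} = \left(-1\right) 111 = -111$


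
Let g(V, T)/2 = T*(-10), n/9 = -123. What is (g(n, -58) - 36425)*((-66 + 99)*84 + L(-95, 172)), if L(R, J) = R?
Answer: -94404405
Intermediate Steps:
n = -1107 (n = 9*(-123) = -1107)
g(V, T) = -20*T (g(V, T) = 2*(T*(-10)) = 2*(-10*T) = -20*T)
(g(n, -58) - 36425)*((-66 + 99)*84 + L(-95, 172)) = (-20*(-58) - 36425)*((-66 + 99)*84 - 95) = (1160 - 36425)*(33*84 - 95) = -35265*(2772 - 95) = -35265*2677 = -94404405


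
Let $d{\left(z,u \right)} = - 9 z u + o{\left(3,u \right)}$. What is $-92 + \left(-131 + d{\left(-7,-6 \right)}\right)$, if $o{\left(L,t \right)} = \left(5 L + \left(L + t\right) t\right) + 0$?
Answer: $-568$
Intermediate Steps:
$o{\left(L,t \right)} = 5 L + t \left(L + t\right)$ ($o{\left(L,t \right)} = \left(5 L + t \left(L + t\right)\right) + 0 = 5 L + t \left(L + t\right)$)
$d{\left(z,u \right)} = 15 + u^{2} + 3 u - 9 u z$ ($d{\left(z,u \right)} = - 9 z u + \left(u^{2} + 5 \cdot 3 + 3 u\right) = - 9 u z + \left(u^{2} + 15 + 3 u\right) = - 9 u z + \left(15 + u^{2} + 3 u\right) = 15 + u^{2} + 3 u - 9 u z$)
$-92 + \left(-131 + d{\left(-7,-6 \right)}\right) = -92 + \left(-131 + \left(15 + \left(-6\right)^{2} + 3 \left(-6\right) - \left(-54\right) \left(-7\right)\right)\right) = -92 + \left(-131 + \left(15 + 36 - 18 - 378\right)\right) = -92 - 476 = -568$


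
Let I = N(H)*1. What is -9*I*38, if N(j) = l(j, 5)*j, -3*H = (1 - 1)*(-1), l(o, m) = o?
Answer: 0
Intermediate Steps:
H = 0 (H = -(1 - 1)*(-1)/3 = -0*(-1) = -⅓*0 = 0)
N(j) = j² (N(j) = j*j = j²)
I = 0 (I = 0²*1 = 0*1 = 0)
-9*I*38 = -9*0*38 = 0*38 = 0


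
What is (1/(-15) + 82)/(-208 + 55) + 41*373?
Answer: 35096206/2295 ≈ 15292.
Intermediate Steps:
(1/(-15) + 82)/(-208 + 55) + 41*373 = (-1/15 + 82)/(-153) + 15293 = (1229/15)*(-1/153) + 15293 = -1229/2295 + 15293 = 35096206/2295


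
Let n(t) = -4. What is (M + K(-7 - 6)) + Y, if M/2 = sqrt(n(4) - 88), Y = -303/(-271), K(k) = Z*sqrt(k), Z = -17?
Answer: 303/271 - 17*I*sqrt(13) + 4*I*sqrt(23) ≈ 1.1181 - 42.111*I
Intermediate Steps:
K(k) = -17*sqrt(k)
Y = 303/271 (Y = -303*(-1/271) = 303/271 ≈ 1.1181)
M = 4*I*sqrt(23) (M = 2*sqrt(-4 - 88) = 2*sqrt(-92) = 2*(2*I*sqrt(23)) = 4*I*sqrt(23) ≈ 19.183*I)
(M + K(-7 - 6)) + Y = (4*I*sqrt(23) - 17*sqrt(-7 - 6)) + 303/271 = (4*I*sqrt(23) - 17*I*sqrt(13)) + 303/271 = (-17*I*sqrt(13) + 4*I*sqrt(23)) + 303/271 = 303/271 - 17*I*sqrt(13) + 4*I*sqrt(23)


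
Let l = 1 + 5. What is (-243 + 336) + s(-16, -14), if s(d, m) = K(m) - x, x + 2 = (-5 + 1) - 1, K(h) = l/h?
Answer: 697/7 ≈ 99.571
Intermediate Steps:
l = 6
K(h) = 6/h
x = -7 (x = -2 + ((-5 + 1) - 1) = -2 + (-4 - 1) = -2 - 5 = -7)
s(d, m) = 7 + 6/m (s(d, m) = 6/m - 1*(-7) = 6/m + 7 = 7 + 6/m)
(-243 + 336) + s(-16, -14) = (-243 + 336) + (7 + 6/(-14)) = 93 + (7 + 6*(-1/14)) = 93 + (7 - 3/7) = 93 + 46/7 = 697/7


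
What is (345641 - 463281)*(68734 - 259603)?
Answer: 22453829160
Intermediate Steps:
(345641 - 463281)*(68734 - 259603) = -117640*(-190869) = 22453829160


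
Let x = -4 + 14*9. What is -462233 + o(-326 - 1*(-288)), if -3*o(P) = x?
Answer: -1386821/3 ≈ -4.6227e+5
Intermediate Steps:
x = 122 (x = -4 + 126 = 122)
o(P) = -122/3 (o(P) = -⅓*122 = -122/3)
-462233 + o(-326 - 1*(-288)) = -462233 - 122/3 = -1386821/3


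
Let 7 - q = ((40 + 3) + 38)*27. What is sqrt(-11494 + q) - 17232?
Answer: -17232 + I*sqrt(13674) ≈ -17232.0 + 116.94*I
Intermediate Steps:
q = -2180 (q = 7 - ((40 + 3) + 38)*27 = 7 - (43 + 38)*27 = 7 - 81*27 = 7 - 1*2187 = 7 - 2187 = -2180)
sqrt(-11494 + q) - 17232 = sqrt(-11494 - 2180) - 17232 = sqrt(-13674) - 17232 = I*sqrt(13674) - 17232 = -17232 + I*sqrt(13674)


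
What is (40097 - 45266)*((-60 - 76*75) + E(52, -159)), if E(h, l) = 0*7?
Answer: 29773440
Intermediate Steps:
E(h, l) = 0
(40097 - 45266)*((-60 - 76*75) + E(52, -159)) = (40097 - 45266)*((-60 - 76*75) + 0) = -5169*((-60 - 5700) + 0) = -5169*(-5760 + 0) = -5169*(-5760) = 29773440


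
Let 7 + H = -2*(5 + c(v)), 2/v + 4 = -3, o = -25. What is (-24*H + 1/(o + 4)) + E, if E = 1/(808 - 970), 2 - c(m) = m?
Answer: 83861/162 ≈ 517.66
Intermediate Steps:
v = -2/7 (v = 2/(-4 - 3) = 2/(-7) = 2*(-1/7) = -2/7 ≈ -0.28571)
c(m) = 2 - m
E = -1/162 (E = 1/(-162) = -1/162 ≈ -0.0061728)
H = -151/7 (H = -7 - 2*(5 + (2 - 1*(-2/7))) = -7 - 2*(5 + (2 + 2/7)) = -7 - 2*(5 + 16/7) = -7 - 2*51/7 = -7 - 102/7 = -151/7 ≈ -21.571)
(-24*H + 1/(o + 4)) + E = (-24*(-151/7) + 1/(-25 + 4)) - 1/162 = (3624/7 + 1/(-21)) - 1/162 = (3624/7 - 1/21) - 1/162 = 1553/3 - 1/162 = 83861/162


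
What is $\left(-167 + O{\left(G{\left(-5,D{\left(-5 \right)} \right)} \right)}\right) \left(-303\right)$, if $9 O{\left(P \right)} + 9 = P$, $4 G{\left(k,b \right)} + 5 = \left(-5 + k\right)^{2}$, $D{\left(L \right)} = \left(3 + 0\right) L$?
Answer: $\frac{601253}{12} \approx 50104.0$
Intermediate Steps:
$D{\left(L \right)} = 3 L$
$G{\left(k,b \right)} = - \frac{5}{4} + \frac{\left(-5 + k\right)^{2}}{4}$
$O{\left(P \right)} = -1 + \frac{P}{9}$
$\left(-167 + O{\left(G{\left(-5,D{\left(-5 \right)} \right)} \right)}\right) \left(-303\right) = \left(-167 - \left(1 - \frac{- \frac{5}{4} + \frac{\left(-5 - 5\right)^{2}}{4}}{9}\right)\right) \left(-303\right) = \left(-167 - \left(1 - \frac{- \frac{5}{4} + \frac{\left(-10\right)^{2}}{4}}{9}\right)\right) \left(-303\right) = \left(-167 - \left(1 - \frac{- \frac{5}{4} + \frac{1}{4} \cdot 100}{9}\right)\right) \left(-303\right) = \left(-167 - \left(1 - \frac{- \frac{5}{4} + 25}{9}\right)\right) \left(-303\right) = \left(-167 + \left(-1 + \frac{1}{9} \cdot \frac{95}{4}\right)\right) \left(-303\right) = \left(-167 + \left(-1 + \frac{95}{36}\right)\right) \left(-303\right) = \left(-167 + \frac{59}{36}\right) \left(-303\right) = \left(- \frac{5953}{36}\right) \left(-303\right) = \frac{601253}{12}$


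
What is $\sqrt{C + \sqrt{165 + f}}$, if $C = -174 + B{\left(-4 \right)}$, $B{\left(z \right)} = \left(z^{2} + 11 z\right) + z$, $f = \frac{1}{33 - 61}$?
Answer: $\frac{\sqrt{-40376 + 14 \sqrt{32333}}}{14} \approx 13.898 i$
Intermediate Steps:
$f = - \frac{1}{28}$ ($f = \frac{1}{-28} = - \frac{1}{28} \approx -0.035714$)
$B{\left(z \right)} = z^{2} + 12 z$
$C = -206$ ($C = -174 - 4 \left(12 - 4\right) = -174 - 32 = -206$)
$\sqrt{C + \sqrt{165 + f}} = \sqrt{-206 + \sqrt{165 - \frac{1}{28}}} = \sqrt{-206 + \sqrt{\frac{4619}{28}}} = \sqrt{-206 + \frac{\sqrt{32333}}{14}}$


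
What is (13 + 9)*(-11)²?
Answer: 2662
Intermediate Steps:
(13 + 9)*(-11)² = 22*121 = 2662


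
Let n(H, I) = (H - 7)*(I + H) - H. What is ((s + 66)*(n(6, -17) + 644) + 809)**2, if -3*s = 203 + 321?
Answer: 43742467609/9 ≈ 4.8603e+9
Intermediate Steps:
n(H, I) = -H + (-7 + H)*(H + I) (n(H, I) = (-7 + H)*(H + I) - H = -H + (-7 + H)*(H + I))
s = -524/3 (s = -(203 + 321)/3 = -1/3*524 = -524/3 ≈ -174.67)
((s + 66)*(n(6, -17) + 644) + 809)**2 = ((-524/3 + 66)*((6**2 - 8*6 - 7*(-17) + 6*(-17)) + 644) + 809)**2 = (-326*((36 - 48 + 119 - 102) + 644)/3 + 809)**2 = (-326*(5 + 644)/3 + 809)**2 = (-326/3*649 + 809)**2 = (-211574/3 + 809)**2 = (-209147/3)**2 = 43742467609/9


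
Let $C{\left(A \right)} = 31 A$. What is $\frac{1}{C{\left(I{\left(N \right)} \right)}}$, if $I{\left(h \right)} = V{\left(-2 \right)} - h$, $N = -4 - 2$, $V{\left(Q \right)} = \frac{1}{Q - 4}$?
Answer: $\frac{6}{1085} \approx 0.00553$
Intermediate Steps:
$V{\left(Q \right)} = \frac{1}{-4 + Q}$
$N = -6$ ($N = -4 - 2 = -6$)
$I{\left(h \right)} = - \frac{1}{6} - h$ ($I{\left(h \right)} = \frac{1}{-4 - 2} - h = \frac{1}{-6} - h = - \frac{1}{6} - h$)
$\frac{1}{C{\left(I{\left(N \right)} \right)}} = \frac{1}{31 \left(- \frac{1}{6} - -6\right)} = \frac{1}{31 \left(- \frac{1}{6} + 6\right)} = \frac{1}{31 \cdot \frac{35}{6}} = \frac{1}{\frac{1085}{6}} = \frac{6}{1085}$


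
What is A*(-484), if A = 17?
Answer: -8228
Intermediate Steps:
A*(-484) = 17*(-484) = -8228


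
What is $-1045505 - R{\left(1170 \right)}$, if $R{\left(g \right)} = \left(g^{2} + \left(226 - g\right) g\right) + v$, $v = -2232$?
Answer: $-1307693$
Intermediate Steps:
$R{\left(g \right)} = -2232 + g^{2} + g \left(226 - g\right)$ ($R{\left(g \right)} = \left(g^{2} + \left(226 - g\right) g\right) - 2232 = \left(g^{2} + g \left(226 - g\right)\right) - 2232 = -2232 + g^{2} + g \left(226 - g\right)$)
$-1045505 - R{\left(1170 \right)} = -1045505 - \left(-2232 + 226 \cdot 1170\right) = -1045505 - \left(-2232 + 264420\right) = -1045505 - 262188 = -1307693$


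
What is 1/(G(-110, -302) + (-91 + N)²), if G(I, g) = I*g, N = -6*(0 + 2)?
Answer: 1/43829 ≈ 2.2816e-5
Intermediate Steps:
N = -12 (N = -6*2 = -12)
1/(G(-110, -302) + (-91 + N)²) = 1/(-110*(-302) + (-91 - 12)²) = 1/(33220 + (-103)²) = 1/(33220 + 10609) = 1/43829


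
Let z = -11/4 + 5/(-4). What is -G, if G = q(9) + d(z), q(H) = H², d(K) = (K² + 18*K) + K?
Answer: -21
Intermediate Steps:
z = -4 (z = -11*¼ + 5*(-¼) = -11/4 - 5/4 = -4)
d(K) = K² + 19*K
G = 21 (G = 9² - 4*(19 - 4) = 81 - 4*15 = 81 - 60 = 21)
-G = -1*21 = -21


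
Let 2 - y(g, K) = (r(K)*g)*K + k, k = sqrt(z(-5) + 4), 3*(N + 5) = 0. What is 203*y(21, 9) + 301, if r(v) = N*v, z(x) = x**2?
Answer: 1727222 - 203*sqrt(29) ≈ 1.7261e+6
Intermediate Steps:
N = -5 (N = -5 + (1/3)*0 = -5 + 0 = -5)
k = sqrt(29) (k = sqrt((-5)**2 + 4) = sqrt(25 + 4) = sqrt(29) ≈ 5.3852)
r(v) = -5*v
y(g, K) = 2 - sqrt(29) + 5*g*K**2 (y(g, K) = 2 - (((-5*K)*g)*K + sqrt(29)) = 2 - ((-5*K*g)*K + sqrt(29)) = 2 - (-5*g*K**2 + sqrt(29)) = 2 - (sqrt(29) - 5*g*K**2) = 2 + (-sqrt(29) + 5*g*K**2) = 2 - sqrt(29) + 5*g*K**2)
203*y(21, 9) + 301 = 203*(2 - sqrt(29) + 5*21*9**2) + 301 = 203*(2 - sqrt(29) + 5*21*81) + 301 = 203*(2 - sqrt(29) + 8505) + 301 = 203*(8507 - sqrt(29)) + 301 = (1726921 - 203*sqrt(29)) + 301 = 1727222 - 203*sqrt(29)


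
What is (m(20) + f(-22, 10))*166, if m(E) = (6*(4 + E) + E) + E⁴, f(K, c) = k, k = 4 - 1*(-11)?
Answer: 26589714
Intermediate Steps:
k = 15 (k = 4 + 11 = 15)
f(K, c) = 15
m(E) = 24 + E⁴ + 7*E (m(E) = ((24 + 6*E) + E) + E⁴ = (24 + 7*E) + E⁴ = 24 + E⁴ + 7*E)
(m(20) + f(-22, 10))*166 = ((24 + 20⁴ + 7*20) + 15)*166 = ((24 + 160000 + 140) + 15)*166 = (160164 + 15)*166 = 160179*166 = 26589714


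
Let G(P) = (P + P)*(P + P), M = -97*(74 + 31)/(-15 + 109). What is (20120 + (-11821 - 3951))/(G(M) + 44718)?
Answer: 9604732/202516287 ≈ 0.047427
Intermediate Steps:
M = -10185/94 (M = -97/(94/105) = -97/(94*(1/105)) = -97/94/105 = -97*105/94 = -10185/94 ≈ -108.35)
G(P) = 4*P**2 (G(P) = (2*P)*(2*P) = 4*P**2)
(20120 + (-11821 - 3951))/(G(M) + 44718) = (20120 + (-11821 - 3951))/(4*(-10185/94)**2 + 44718) = (20120 - 15772)/(4*(103734225/8836) + 44718) = 4348/(103734225/2209 + 44718) = 4348/(202516287/2209) = 4348*(2209/202516287) = 9604732/202516287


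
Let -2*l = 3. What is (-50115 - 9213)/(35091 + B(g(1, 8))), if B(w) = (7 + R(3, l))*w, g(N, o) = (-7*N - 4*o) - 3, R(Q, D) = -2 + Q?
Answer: -19776/11585 ≈ -1.7070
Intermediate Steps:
l = -3/2 (l = -½*3 = -3/2 ≈ -1.5000)
g(N, o) = -3 - 7*N - 4*o
B(w) = 8*w (B(w) = (7 + (-2 + 3))*w = (7 + 1)*w = 8*w)
(-50115 - 9213)/(35091 + B(g(1, 8))) = (-50115 - 9213)/(35091 + 8*(-3 - 7*1 - 4*8)) = -59328/(35091 + 8*(-3 - 7 - 32)) = -59328/(35091 + 8*(-42)) = -59328/(35091 - 336) = -59328/34755 = -59328*1/34755 = -19776/11585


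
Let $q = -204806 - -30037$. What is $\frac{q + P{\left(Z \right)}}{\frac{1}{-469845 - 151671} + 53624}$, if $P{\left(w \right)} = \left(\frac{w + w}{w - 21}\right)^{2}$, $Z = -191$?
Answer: $- \frac{305112770638137}{93618840718247} \approx -3.2591$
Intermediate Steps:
$q = -174769$ ($q = -204806 + 30037 = -174769$)
$P{\left(w \right)} = \frac{4 w^{2}}{\left(-21 + w\right)^{2}}$ ($P{\left(w \right)} = \left(\frac{2 w}{-21 + w}\right)^{2} = \frac{4 w^{2}}{\left(-21 + w\right)^{2}}$)
$\frac{q + P{\left(Z \right)}}{\frac{1}{-469845 - 151671} + 53624} = \frac{-174769 + \frac{4 \left(-191\right)^{2}}{\left(-21 - 191\right)^{2}}}{\frac{1}{-469845 - 151671} + 53624} = \frac{-174769 + 4 \cdot 36481 \cdot \frac{1}{44944}}{\frac{1}{-621516} + 53624} = \frac{-174769 + 4 \cdot 36481 \cdot \frac{1}{44944}}{- \frac{1}{621516} + 53624} = \frac{-174769 + \frac{36481}{11236}}{\frac{33328173983}{621516}} = \left(- \frac{1963668003}{11236}\right) \frac{621516}{33328173983} = - \frac{305112770638137}{93618840718247}$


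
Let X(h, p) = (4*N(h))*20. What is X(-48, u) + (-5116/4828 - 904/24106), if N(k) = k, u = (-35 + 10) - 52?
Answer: -3287068823/855763 ≈ -3841.1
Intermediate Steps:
u = -77 (u = -25 - 52 = -77)
X(h, p) = 80*h (X(h, p) = (4*h)*20 = 80*h)
X(-48, u) + (-5116/4828 - 904/24106) = 80*(-48) + (-5116/4828 - 904/24106) = -3840 + (-5116*1/4828 - 904*1/24106) = -3840 + (-1279/1207 - 452/12053) = -3840 - 938903/855763 = -3287068823/855763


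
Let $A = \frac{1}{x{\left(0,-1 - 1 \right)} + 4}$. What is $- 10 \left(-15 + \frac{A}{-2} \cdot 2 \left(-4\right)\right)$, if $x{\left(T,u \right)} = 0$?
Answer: $140$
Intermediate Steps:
$A = \frac{1}{4}$ ($A = \frac{1}{0 + 4} = \frac{1}{4} \approx 0.25$)
$- 10 \left(-15 + \frac{A}{-2} \cdot 2 \left(-4\right)\right) = - 10 \left(-15 + \frac{1}{4 \left(-2\right)} 2 \left(-4\right)\right) = - 10 \left(-15 + \frac{1}{4} \left(- \frac{1}{2}\right) 2 \left(-4\right)\right) = - 10 \left(-15 + \left(- \frac{1}{8}\right) 2 \left(-4\right)\right) = - 10 \left(-15 - -1\right) = - 10 \left(-15 + 1\right) = \left(-10\right) \left(-14\right) = 140$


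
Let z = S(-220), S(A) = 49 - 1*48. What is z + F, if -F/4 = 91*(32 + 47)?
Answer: -28755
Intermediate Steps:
S(A) = 1 (S(A) = 49 - 48 = 1)
z = 1
F = -28756 (F = -364*(32 + 47) = -364*79 = -4*7189 = -28756)
z + F = 1 - 28756 = -28755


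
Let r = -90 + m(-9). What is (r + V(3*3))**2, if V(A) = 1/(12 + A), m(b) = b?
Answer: 4318084/441 ≈ 9791.6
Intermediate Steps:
r = -99 (r = -90 - 9 = -99)
(r + V(3*3))**2 = (-99 + 1/(12 + 3*3))**2 = (-99 + 1/(12 + 9))**2 = (-99 + 1/21)**2 = (-2078/21)**2 = 4318084/441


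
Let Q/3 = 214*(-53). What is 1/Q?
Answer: -1/34026 ≈ -2.9389e-5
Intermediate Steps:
Q = -34026 (Q = 3*(214*(-53)) = 3*(-11342) = -34026)
1/Q = 1/(-34026) = -1/34026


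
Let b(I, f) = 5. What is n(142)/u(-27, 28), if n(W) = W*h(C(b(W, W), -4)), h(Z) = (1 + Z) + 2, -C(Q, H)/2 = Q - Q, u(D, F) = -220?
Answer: -213/110 ≈ -1.9364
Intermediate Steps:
C(Q, H) = 0 (C(Q, H) = -2*(Q - Q) = -2*0 = 0)
h(Z) = 3 + Z
n(W) = 3*W (n(W) = W*(3 + 0) = W*3 = 3*W)
n(142)/u(-27, 28) = (3*142)/(-220) = 426*(-1/220) = -213/110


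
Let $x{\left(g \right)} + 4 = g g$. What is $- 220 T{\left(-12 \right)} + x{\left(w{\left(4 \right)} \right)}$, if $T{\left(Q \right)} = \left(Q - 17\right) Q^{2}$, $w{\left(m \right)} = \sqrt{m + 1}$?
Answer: $918721$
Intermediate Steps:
$w{\left(m \right)} = \sqrt{1 + m}$
$T{\left(Q \right)} = Q^{2} \left(-17 + Q\right)$ ($T{\left(Q \right)} = \left(-17 + Q\right) Q^{2} = Q^{2} \left(-17 + Q\right)$)
$x{\left(g \right)} = -4 + g^{2}$ ($x{\left(g \right)} = -4 + g g = -4 + g^{2}$)
$- 220 T{\left(-12 \right)} + x{\left(w{\left(4 \right)} \right)} = - 220 \left(-12\right)^{2} \left(-17 - 12\right) - \left(4 - \left(\sqrt{1 + 4}\right)^{2}\right) = - 220 \cdot 144 \left(-29\right) - \left(4 - \left(\sqrt{5}\right)^{2}\right) = \left(-220\right) \left(-4176\right) + \left(-4 + 5\right) = 918720 + 1 = 918721$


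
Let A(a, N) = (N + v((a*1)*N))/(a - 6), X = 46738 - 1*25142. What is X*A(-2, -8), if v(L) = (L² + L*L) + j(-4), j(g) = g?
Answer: -1349750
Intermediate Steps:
X = 21596 (X = 46738 - 25142 = 21596)
v(L) = -4 + 2*L² (v(L) = (L² + L*L) - 4 = (L² + L²) - 4 = 2*L² - 4 = -4 + 2*L²)
A(a, N) = (-4 + N + 2*N²*a²)/(-6 + a) (A(a, N) = (N + (-4 + 2*((a*1)*N)²))/(a - 6) = (N + (-4 + 2*(a*N)²))/(-6 + a) = (N + (-4 + 2*(N*a)²))/(-6 + a) = (N + (-4 + 2*(N²*a²)))/(-6 + a) = (N + (-4 + 2*N²*a²))/(-6 + a) = (-4 + N + 2*N²*a²)/(-6 + a))
X*A(-2, -8) = 21596*((-4 - 8 + 2*(-8)²*(-2)²)/(-6 - 2)) = 21596*((-4 - 8 + 2*64*4)/(-8)) = 21596*(-(-4 - 8 + 512)/8) = 21596*(-⅛*500) = 21596*(-125/2) = -1349750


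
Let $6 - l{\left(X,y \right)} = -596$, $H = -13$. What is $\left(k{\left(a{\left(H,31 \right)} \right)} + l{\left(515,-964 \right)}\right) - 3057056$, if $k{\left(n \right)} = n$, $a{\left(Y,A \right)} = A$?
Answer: $-3056423$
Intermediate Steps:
$l{\left(X,y \right)} = 602$ ($l{\left(X,y \right)} = 6 - -596 = 6 + 596 = 602$)
$\left(k{\left(a{\left(H,31 \right)} \right)} + l{\left(515,-964 \right)}\right) - 3057056 = \left(31 + 602\right) - 3057056 = 633 - 3057056 = -3056423$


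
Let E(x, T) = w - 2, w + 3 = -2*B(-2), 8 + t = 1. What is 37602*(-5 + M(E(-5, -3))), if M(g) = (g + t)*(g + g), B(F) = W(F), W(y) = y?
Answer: 413622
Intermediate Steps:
B(F) = F
t = -7 (t = -8 + 1 = -7)
w = 1 (w = -3 - 2*(-2) = -3 + 4 = 1)
E(x, T) = -1 (E(x, T) = 1 - 2 = -1)
M(g) = 2*g*(-7 + g) (M(g) = (g - 7)*(g + g) = (-7 + g)*(2*g) = 2*g*(-7 + g))
37602*(-5 + M(E(-5, -3))) = 37602*(-5 + 2*(-1)*(-7 - 1)) = 37602*(-5 + 2*(-1)*(-8)) = 37602*(-5 + 16) = 37602*11 = 413622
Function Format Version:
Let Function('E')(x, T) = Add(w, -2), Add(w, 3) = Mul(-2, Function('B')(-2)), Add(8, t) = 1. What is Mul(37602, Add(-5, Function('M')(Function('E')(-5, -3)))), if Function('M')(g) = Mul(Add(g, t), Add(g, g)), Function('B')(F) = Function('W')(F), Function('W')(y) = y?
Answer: 413622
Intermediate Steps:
Function('B')(F) = F
t = -7 (t = Add(-8, 1) = -7)
w = 1 (w = Add(-3, Mul(-2, -2)) = Add(-3, 4) = 1)
Function('E')(x, T) = -1 (Function('E')(x, T) = Add(1, -2) = -1)
Function('M')(g) = Mul(2, g, Add(-7, g)) (Function('M')(g) = Mul(Add(g, -7), Add(g, g)) = Mul(Add(-7, g), Mul(2, g)) = Mul(2, g, Add(-7, g)))
Mul(37602, Add(-5, Function('M')(Function('E')(-5, -3)))) = Mul(37602, Add(-5, Mul(2, -1, Add(-7, -1)))) = Mul(37602, Add(-5, Mul(2, -1, -8))) = Mul(37602, Add(-5, 16)) = Mul(37602, 11) = 413622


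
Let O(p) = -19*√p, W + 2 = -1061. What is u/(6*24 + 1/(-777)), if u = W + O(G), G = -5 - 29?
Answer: -825951/111887 - 14763*I*√34/111887 ≈ -7.382 - 0.76937*I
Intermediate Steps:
G = -34
W = -1063 (W = -2 - 1061 = -1063)
u = -1063 - 19*I*√34 ≈ -1063.0 - 110.79*I
u/(6*24 + 1/(-777)) = (-1063 - 19*I*√34)/(6*24 + 1/(-777)) = (-1063 - 19*I*√34)/(144 - 1/777) = (-1063 - 19*I*√34)/(111887/777) = (-1063 - 19*I*√34)*(777/111887) = -825951/111887 - 14763*I*√34/111887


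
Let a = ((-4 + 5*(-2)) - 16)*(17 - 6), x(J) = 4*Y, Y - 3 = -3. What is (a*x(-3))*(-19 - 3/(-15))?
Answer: 0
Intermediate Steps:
Y = 0 (Y = 3 - 3 = 0)
x(J) = 0 (x(J) = 4*0 = 0)
a = -330 (a = ((-4 - 10) - 16)*11 = (-14 - 16)*11 = -30*11 = -330)
(a*x(-3))*(-19 - 3/(-15)) = (-330*0)*(-19 - 3/(-15)) = 0*(-19 - 3*(-1/15)) = 0*(-19 + 1/5) = 0*(-94/5) = 0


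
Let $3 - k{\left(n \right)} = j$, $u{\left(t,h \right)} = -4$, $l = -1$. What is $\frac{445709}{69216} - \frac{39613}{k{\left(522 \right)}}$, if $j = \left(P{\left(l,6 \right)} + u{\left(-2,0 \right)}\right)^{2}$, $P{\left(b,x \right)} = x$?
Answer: $\frac{2742299117}{69216} \approx 39619.0$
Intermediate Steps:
$j = 4$ ($j = \left(6 - 4\right)^{2} = 2^{2} = 4$)
$k{\left(n \right)} = -1$ ($k{\left(n \right)} = 3 - 4 = -1$)
$\frac{445709}{69216} - \frac{39613}{k{\left(522 \right)}} = \frac{445709}{69216} - \frac{39613}{-1} = 445709 \cdot \frac{1}{69216} - -39613 = \frac{445709}{69216} + 39613 = \frac{2742299117}{69216}$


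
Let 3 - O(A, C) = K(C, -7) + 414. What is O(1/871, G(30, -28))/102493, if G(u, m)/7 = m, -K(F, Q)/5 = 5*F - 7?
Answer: -5346/102493 ≈ -0.052160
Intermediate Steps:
K(F, Q) = 35 - 25*F (K(F, Q) = -5*(5*F - 7) = -5*(-7 + 5*F) = 35 - 25*F)
G(u, m) = 7*m
O(A, C) = -446 + 25*C (O(A, C) = 3 - ((35 - 25*C) + 414) = 3 - (449 - 25*C) = 3 + (-449 + 25*C) = -446 + 25*C)
O(1/871, G(30, -28))/102493 = (-446 + 25*(7*(-28)))/102493 = (-446 + 25*(-196))*(1/102493) = (-446 - 4900)*(1/102493) = -5346*1/102493 = -5346/102493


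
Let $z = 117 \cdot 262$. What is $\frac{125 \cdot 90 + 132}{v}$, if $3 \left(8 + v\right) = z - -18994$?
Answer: $\frac{17073}{24812} \approx 0.68809$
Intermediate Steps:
$z = 30654$
$v = \frac{49624}{3}$ ($v = -8 + \frac{30654 - -18994}{3} = -8 + \frac{30654 + 18994}{3} = -8 + \frac{1}{3} \cdot 49648 = -8 + \frac{49648}{3} = \frac{49624}{3} \approx 16541.0$)
$\frac{125 \cdot 90 + 132}{v} = \frac{125 \cdot 90 + 132}{\frac{49624}{3}} = \left(11250 + 132\right) \frac{3}{49624} = 11382 \cdot \frac{3}{49624} = \frac{17073}{24812}$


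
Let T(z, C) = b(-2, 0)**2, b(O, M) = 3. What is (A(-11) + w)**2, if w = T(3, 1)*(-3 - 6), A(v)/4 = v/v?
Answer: 5929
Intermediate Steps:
A(v) = 4 (A(v) = 4*(v/v) = 4*1 = 4)
T(z, C) = 9 (T(z, C) = 3**2 = 9)
w = -81 (w = 9*(-3 - 6) = 9*(-9) = -81)
(A(-11) + w)**2 = (4 - 81)**2 = (-77)**2 = 5929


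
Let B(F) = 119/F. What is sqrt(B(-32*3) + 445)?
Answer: sqrt(255606)/24 ≈ 21.066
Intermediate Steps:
sqrt(B(-32*3) + 445) = sqrt(119/((-32*3)) + 445) = sqrt(119/(-96) + 445) = sqrt(119*(-1/96) + 445) = sqrt(-119/96 + 445) = sqrt(42601/96) = sqrt(255606)/24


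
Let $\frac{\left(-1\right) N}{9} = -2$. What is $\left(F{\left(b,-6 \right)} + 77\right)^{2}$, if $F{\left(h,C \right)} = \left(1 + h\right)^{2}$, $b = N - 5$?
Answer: $74529$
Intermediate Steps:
$N = 18$ ($N = \left(-9\right) \left(-2\right) = 18$)
$b = 13$ ($b = 18 - 5 = 13$)
$\left(F{\left(b,-6 \right)} + 77\right)^{2} = \left(\left(1 + 13\right)^{2} + 77\right)^{2} = \left(14^{2} + 77\right)^{2} = \left(196 + 77\right)^{2} = 273^{2} = 74529$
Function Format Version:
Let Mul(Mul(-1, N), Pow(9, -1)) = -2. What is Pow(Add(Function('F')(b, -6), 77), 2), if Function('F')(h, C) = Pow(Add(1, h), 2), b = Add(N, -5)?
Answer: 74529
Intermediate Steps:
N = 18 (N = Mul(-9, -2) = 18)
b = 13 (b = Add(18, -5) = 13)
Pow(Add(Function('F')(b, -6), 77), 2) = Pow(Add(Pow(Add(1, 13), 2), 77), 2) = Pow(Add(Pow(14, 2), 77), 2) = Pow(Add(196, 77), 2) = Pow(273, 2) = 74529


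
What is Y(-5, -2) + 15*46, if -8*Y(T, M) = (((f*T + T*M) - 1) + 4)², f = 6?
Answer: 5231/8 ≈ 653.88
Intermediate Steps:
Y(T, M) = -(3 + 6*T + M*T)²/8 (Y(T, M) = -(((6*T + T*M) - 1) + 4)²/8 = -(((6*T + M*T) - 1) + 4)²/8 = -((-1 + 6*T + M*T) + 4)²/8 = -(3 + 6*T + M*T)²/8)
Y(-5, -2) + 15*46 = -(3 + 6*(-5) - 2*(-5))²/8 + 15*46 = -(3 - 30 + 10)²/8 + 690 = -⅛*(-17)² + 690 = -⅛*289 + 690 = -289/8 + 690 = 5231/8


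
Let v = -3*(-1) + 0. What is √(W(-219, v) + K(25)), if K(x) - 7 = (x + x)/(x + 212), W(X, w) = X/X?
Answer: √461202/237 ≈ 2.8655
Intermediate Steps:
v = 3 (v = 3 + 0 = 3)
W(X, w) = 1
K(x) = 7 + 2*x/(212 + x) (K(x) = 7 + (x + x)/(x + 212) = 7 + (2*x)/(212 + x) = 7 + 2*x/(212 + x))
√(W(-219, v) + K(25)) = √(1 + (1484 + 9*25)/(212 + 25)) = √(1 + (1484 + 225)/237) = √(1 + (1/237)*1709) = √(1 + 1709/237) = √(1946/237) = √461202/237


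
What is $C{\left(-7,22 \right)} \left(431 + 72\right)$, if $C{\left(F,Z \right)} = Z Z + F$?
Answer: $239931$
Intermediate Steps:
$C{\left(F,Z \right)} = F + Z^{2}$ ($C{\left(F,Z \right)} = Z^{2} + F = F + Z^{2}$)
$C{\left(-7,22 \right)} \left(431 + 72\right) = \left(-7 + 22^{2}\right) \left(431 + 72\right) = \left(-7 + 484\right) 503 = 477 \cdot 503 = 239931$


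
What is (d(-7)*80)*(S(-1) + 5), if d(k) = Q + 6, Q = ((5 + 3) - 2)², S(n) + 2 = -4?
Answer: -3360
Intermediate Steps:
S(n) = -6 (S(n) = -2 - 4 = -6)
Q = 36 (Q = (8 - 2)² = 6² = 36)
d(k) = 42 (d(k) = 36 + 6 = 42)
(d(-7)*80)*(S(-1) + 5) = (42*80)*(-6 + 5) = 3360*(-1) = -3360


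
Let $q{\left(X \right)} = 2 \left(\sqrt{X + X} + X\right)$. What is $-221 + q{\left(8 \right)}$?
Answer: $-197$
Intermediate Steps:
$q{\left(X \right)} = 2 X + 2 \sqrt{2} \sqrt{X}$ ($q{\left(X \right)} = 2 \left(\sqrt{2 X} + X\right) = 2 \left(\sqrt{2} \sqrt{X} + X\right) = 2 \left(X + \sqrt{2} \sqrt{X}\right) = 2 X + 2 \sqrt{2} \sqrt{X}$)
$-221 + q{\left(8 \right)} = -221 + \left(2 \cdot 8 + 2 \sqrt{2} \sqrt{8}\right) = -221 + \left(16 + 2 \sqrt{2} \cdot 2 \sqrt{2}\right) = -221 + \left(16 + 8\right) = -221 + 24 = -197$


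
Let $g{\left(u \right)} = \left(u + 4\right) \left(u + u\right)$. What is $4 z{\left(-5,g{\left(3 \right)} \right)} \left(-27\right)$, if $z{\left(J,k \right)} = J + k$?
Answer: $-3996$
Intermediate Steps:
$g{\left(u \right)} = 2 u \left(4 + u\right)$ ($g{\left(u \right)} = \left(4 + u\right) 2 u = 2 u \left(4 + u\right)$)
$4 z{\left(-5,g{\left(3 \right)} \right)} \left(-27\right) = 4 \left(-5 + 2 \cdot 3 \left(4 + 3\right)\right) \left(-27\right) = 4 \left(-5 + 2 \cdot 3 \cdot 7\right) \left(-27\right) = 4 \left(-5 + 42\right) \left(-27\right) = 4 \cdot 37 \left(-27\right) = 148 \left(-27\right) = -3996$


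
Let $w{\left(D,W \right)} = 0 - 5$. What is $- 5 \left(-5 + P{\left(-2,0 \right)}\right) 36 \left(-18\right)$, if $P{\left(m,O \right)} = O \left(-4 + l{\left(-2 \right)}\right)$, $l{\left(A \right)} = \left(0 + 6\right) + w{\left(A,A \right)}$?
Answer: $-16200$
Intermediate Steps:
$w{\left(D,W \right)} = -5$
$l{\left(A \right)} = 1$ ($l{\left(A \right)} = \left(0 + 6\right) - 5 = 6 - 5 = 1$)
$P{\left(m,O \right)} = - 3 O$ ($P{\left(m,O \right)} = O \left(-4 + 1\right) = O \left(-3\right) = - 3 O$)
$- 5 \left(-5 + P{\left(-2,0 \right)}\right) 36 \left(-18\right) = - 5 \left(-5 - 0\right) 36 \left(-18\right) = - 5 \left(-5 + 0\right) 36 \left(-18\right) = \left(-5\right) \left(-5\right) 36 \left(-18\right) = 25 \cdot 36 \left(-18\right) = 900 \left(-18\right) = -16200$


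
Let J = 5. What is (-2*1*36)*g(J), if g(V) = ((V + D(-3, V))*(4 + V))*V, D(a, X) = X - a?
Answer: -42120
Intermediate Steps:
g(V) = V*(3 + 2*V)*(4 + V) (g(V) = ((V + (V - 1*(-3)))*(4 + V))*V = ((V + (V + 3))*(4 + V))*V = ((V + (3 + V))*(4 + V))*V = ((3 + 2*V)*(4 + V))*V = V*(3 + 2*V)*(4 + V))
(-2*1*36)*g(J) = (-2*1*36)*(5*(12 + 2*5**2 + 11*5)) = (-2*36)*(5*(12 + 2*25 + 55)) = -360*(12 + 50 + 55) = -360*117 = -72*585 = -42120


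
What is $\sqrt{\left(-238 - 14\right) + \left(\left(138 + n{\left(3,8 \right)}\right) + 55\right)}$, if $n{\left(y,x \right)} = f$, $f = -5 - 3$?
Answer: $i \sqrt{67} \approx 8.1853 i$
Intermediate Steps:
$f = -8$
$n{\left(y,x \right)} = -8$
$\sqrt{\left(-238 - 14\right) + \left(\left(138 + n{\left(3,8 \right)}\right) + 55\right)} = \sqrt{\left(-238 - 14\right) + \left(\left(138 - 8\right) + 55\right)} = \sqrt{\left(-238 - 14\right) + \left(130 + 55\right)} = \sqrt{-252 + 185} = \sqrt{-67} = i \sqrt{67}$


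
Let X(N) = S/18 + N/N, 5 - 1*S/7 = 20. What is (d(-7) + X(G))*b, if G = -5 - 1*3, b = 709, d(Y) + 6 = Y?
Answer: -75863/6 ≈ -12644.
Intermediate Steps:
d(Y) = -6 + Y
S = -105 (S = 35 - 7*20 = 35 - 140 = -105)
G = -8 (G = -5 - 3 = -8)
X(N) = -29/6 (X(N) = -105/18 + N/N = -105*1/18 + 1 = -35/6 + 1 = -29/6)
(d(-7) + X(G))*b = ((-6 - 7) - 29/6)*709 = (-13 - 29/6)*709 = -107/6*709 = -75863/6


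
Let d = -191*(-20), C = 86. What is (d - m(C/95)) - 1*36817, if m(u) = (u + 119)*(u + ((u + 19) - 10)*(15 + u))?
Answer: -44580172086/857375 ≈ -51996.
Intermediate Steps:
d = 3820
m(u) = (119 + u)*(u + (9 + u)*(15 + u)) (m(u) = (119 + u)*(u + ((19 + u) - 10)*(15 + u)) = (119 + u)*(u + (9 + u)*(15 + u)))
(d - m(C/95)) - 1*36817 = (3820 - (16065 + (86/95)**3 + 144*(86/95)**2 + 3110*(86/95))) - 1*36817 = (3820 - (16065 + (86*(1/95))**3 + 144*(86*(1/95))**2 + 3110*(86*(1/95)))) - 36817 = (3820 - (16065 + (86/95)**3 + 144*(86/95)**2 + 3110*(86/95))) - 36817 = (3820 - (16065 + 636056/857375 + 144*(7396/9025) + 53492/19)) - 36817 = (3820 - (16065 + 636056/857375 + 1065024/9025 + 53492/19)) - 36817 = (3820 - 1*16289369211/857375) - 36817 = (3820 - 16289369211/857375) - 36817 = -13014196711/857375 - 36817 = -44580172086/857375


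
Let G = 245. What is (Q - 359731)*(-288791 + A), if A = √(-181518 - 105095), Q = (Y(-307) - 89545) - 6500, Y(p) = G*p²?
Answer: -6536850418139 + 22635229*I*√286613 ≈ -6.5368e+12 + 1.2118e+10*I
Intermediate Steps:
Y(p) = 245*p²
Q = 22994960 (Q = (245*(-307)² - 89545) - 6500 = (245*94249 - 89545) - 6500 = (23091005 - 89545) - 6500 = 23001460 - 6500 = 22994960)
A = I*√286613 (A = √(-286613) = I*√286613 ≈ 535.36*I)
(Q - 359731)*(-288791 + A) = (22994960 - 359731)*(-288791 + I*√286613) = 22635229*(-288791 + I*√286613) = -6536850418139 + 22635229*I*√286613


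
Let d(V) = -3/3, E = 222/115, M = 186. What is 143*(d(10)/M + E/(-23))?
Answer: -6282991/491970 ≈ -12.771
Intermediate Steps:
E = 222/115 (E = 222*(1/115) = 222/115 ≈ 1.9304)
d(V) = -1 (d(V) = -3*1/3 = -1)
143*(d(10)/M + E/(-23)) = 143*(-1/186 + (222/115)/(-23)) = 143*(-1*1/186 + (222/115)*(-1/23)) = 143*(-1/186 - 222/2645) = 143*(-43937/491970) = -6282991/491970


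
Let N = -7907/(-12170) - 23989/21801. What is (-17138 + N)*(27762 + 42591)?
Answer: -106635035556659433/88439390 ≈ -1.2057e+9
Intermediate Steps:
N = -119565623/265318170 (N = -7907*(-1/12170) - 23989*1/21801 = 7907/12170 - 23989/21801 = -119565623/265318170 ≈ -0.45065)
(-17138 + N)*(27762 + 42591) = (-17138 - 119565623/265318170)*(27762 + 42591) = -4547142363083/265318170*70353 = -106635035556659433/88439390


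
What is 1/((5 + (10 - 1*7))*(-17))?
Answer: -1/136 ≈ -0.0073529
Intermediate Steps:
1/((5 + (10 - 1*7))*(-17)) = 1/((5 + (10 - 7))*(-17)) = 1/((5 + 3)*(-17)) = 1/(8*(-17)) = 1/(-136) = -1/136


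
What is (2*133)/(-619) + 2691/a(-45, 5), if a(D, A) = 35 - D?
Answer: 1644449/49520 ≈ 33.208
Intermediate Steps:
(2*133)/(-619) + 2691/a(-45, 5) = (2*133)/(-619) + 2691/(35 - 1*(-45)) = 266*(-1/619) + 2691/(35 + 45) = -266/619 + 2691/80 = 1644449/49520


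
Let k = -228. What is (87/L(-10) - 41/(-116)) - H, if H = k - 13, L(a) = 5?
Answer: 150077/580 ≈ 258.75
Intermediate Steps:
H = -241 (H = -228 - 13 = -241)
(87/L(-10) - 41/(-116)) - H = (87/5 - 41/(-116)) - 1*(-241) = (87*(1/5) - 41*(-1/116)) + 241 = (87/5 + 41/116) + 241 = 10297/580 + 241 = 150077/580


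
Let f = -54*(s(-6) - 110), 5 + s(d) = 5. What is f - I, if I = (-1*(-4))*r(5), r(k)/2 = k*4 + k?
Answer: 5740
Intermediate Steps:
r(k) = 10*k (r(k) = 2*(k*4 + k) = 2*(4*k + k) = 2*(5*k) = 10*k)
I = 200 (I = (-1*(-4))*(10*5) = 4*50 = 200)
s(d) = 0 (s(d) = -5 + 5 = 0)
f = 5940 (f = -54*(0 - 110) = -54*(-110) = 5940)
f - I = 5940 - 1*200 = 5940 - 200 = 5740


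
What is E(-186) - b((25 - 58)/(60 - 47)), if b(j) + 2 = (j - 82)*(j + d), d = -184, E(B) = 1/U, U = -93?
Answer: -247820710/15717 ≈ -15768.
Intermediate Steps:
E(B) = -1/93 (E(B) = 1/(-93) = -1/93)
b(j) = -2 + (-184 + j)*(-82 + j) (b(j) = -2 + (j - 82)*(j - 184) = -2 + (-82 + j)*(-184 + j) = -2 + (-184 + j)*(-82 + j))
E(-186) - b((25 - 58)/(60 - 47)) = -1/93 - (15086 + ((25 - 58)/(60 - 47))² - 266*(25 - 58)/(60 - 47)) = -1/93 - (15086 + (-33/13)² - (-8778)/13) = -1/93 - (15086 + (-33*1/13)² - (-8778)/13) = -1/93 - (15086 + (-33/13)² - 266*(-33/13)) = -1/93 - (15086 + 1089/169 + 8778/13) = -1/93 - 1*2664737/169 = -1/93 - 2664737/169 = -247820710/15717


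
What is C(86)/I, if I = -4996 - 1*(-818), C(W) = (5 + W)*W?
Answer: -3913/2089 ≈ -1.8731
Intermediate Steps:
C(W) = W*(5 + W)
I = -4178 (I = -4996 + 818 = -4178)
C(86)/I = (86*(5 + 86))/(-4178) = (86*91)*(-1/4178) = 7826*(-1/4178) = -3913/2089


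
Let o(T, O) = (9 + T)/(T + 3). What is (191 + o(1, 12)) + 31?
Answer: 449/2 ≈ 224.50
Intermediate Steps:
o(T, O) = (9 + T)/(3 + T)
(191 + o(1, 12)) + 31 = (191 + (9 + 1)/(3 + 1)) + 31 = (191 + 10/4) + 31 = (191 + (¼)*10) + 31 = (191 + 5/2) + 31 = 387/2 + 31 = 449/2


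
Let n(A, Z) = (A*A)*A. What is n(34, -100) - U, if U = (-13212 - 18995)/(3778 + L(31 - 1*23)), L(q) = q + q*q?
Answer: 21621801/550 ≈ 39312.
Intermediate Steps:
n(A, Z) = A³ (n(A, Z) = A²*A = A³)
L(q) = q + q²
U = -4601/550 (U = (-13212 - 18995)/(3778 + (31 - 1*23)*(1 + (31 - 1*23))) = -32207/(3778 + (31 - 23)*(1 + (31 - 23))) = -32207/(3778 + 8*(1 + 8)) = -32207/(3778 + 8*9) = -32207/(3778 + 72) = -32207/3850 = -32207*1/3850 = -4601/550 ≈ -8.3654)
n(34, -100) - U = 34³ - 1*(-4601/550) = 39304 + 4601/550 = 21621801/550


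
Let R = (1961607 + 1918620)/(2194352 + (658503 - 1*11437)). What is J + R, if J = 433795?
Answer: 1232596801537/2841418 ≈ 4.3380e+5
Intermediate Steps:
R = 3880227/2841418 (R = 3880227/(2194352 + (658503 - 11437)) = 3880227/(2194352 + 647066) = 3880227/2841418 ≈ 1.3656)
J + R = 433795 + 3880227/2841418 = 1232596801537/2841418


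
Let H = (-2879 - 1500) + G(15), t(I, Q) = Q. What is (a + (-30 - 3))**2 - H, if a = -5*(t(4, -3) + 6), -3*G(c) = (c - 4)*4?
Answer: 20093/3 ≈ 6697.7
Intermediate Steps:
G(c) = 16/3 - 4*c/3 (G(c) = -(c - 4)*4/3 = -(-4 + c)*4/3 = -(-16 + 4*c)/3 = 16/3 - 4*c/3)
a = -15 (a = -5*(-3 + 6) = -5*3 = -15)
H = -13181/3 (H = (-2879 - 1500) + (16/3 - 4/3*15) = -4379 + (16/3 - 20) = -4379 - 44/3 = -13181/3 ≈ -4393.7)
(a + (-30 - 3))**2 - H = (-15 + (-30 - 3))**2 - 1*(-13181/3) = (-15 - 33)**2 + 13181/3 = (-48)**2 + 13181/3 = 2304 + 13181/3 = 20093/3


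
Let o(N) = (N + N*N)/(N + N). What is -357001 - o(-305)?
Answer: -356849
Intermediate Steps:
o(N) = (N + N**2)/(2*N) (o(N) = (N + N**2)/((2*N)) = (N + N**2)*(1/(2*N)) = (N + N**2)/(2*N))
-357001 - o(-305) = -357001 - (1/2 + (1/2)*(-305)) = -357001 - (1/2 - 305/2) = -357001 - 1*(-152) = -357001 + 152 = -356849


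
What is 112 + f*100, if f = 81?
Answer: 8212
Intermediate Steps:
112 + f*100 = 112 + 81*100 = 112 + 8100 = 8212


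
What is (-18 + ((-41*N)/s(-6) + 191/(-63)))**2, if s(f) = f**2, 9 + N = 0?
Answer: 7382089/63504 ≈ 116.25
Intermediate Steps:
N = -9 (N = -9 + 0 = -9)
(-18 + ((-41*N)/s(-6) + 191/(-63)))**2 = (-18 + ((-41*(-9))/((-6)**2) + 191/(-63)))**2 = (-18 + (369/36 + 191*(-1/63)))**2 = (-18 + (369*(1/36) - 191/63))**2 = (-18 + (41/4 - 191/63))**2 = (-18 + 1819/252)**2 = (-2717/252)**2 = 7382089/63504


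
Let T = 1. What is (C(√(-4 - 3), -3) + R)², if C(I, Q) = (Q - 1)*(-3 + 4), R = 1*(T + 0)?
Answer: 9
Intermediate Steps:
R = 1 (R = 1*(1 + 0) = 1*1 = 1)
C(I, Q) = -1 + Q (C(I, Q) = (-1 + Q)*1 = -1 + Q)
(C(√(-4 - 3), -3) + R)² = ((-1 - 3) + 1)² = (-4 + 1)² = (-3)² = 9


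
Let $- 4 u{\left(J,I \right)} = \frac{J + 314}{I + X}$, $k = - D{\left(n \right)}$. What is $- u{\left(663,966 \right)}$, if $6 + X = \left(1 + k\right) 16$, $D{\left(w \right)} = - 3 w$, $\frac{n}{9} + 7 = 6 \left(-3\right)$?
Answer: $- \frac{977}{39296} \approx -0.024863$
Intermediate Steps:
$n = -225$ ($n = -63 + 9 \cdot 6 \left(-3\right) = -63 + 9 \left(-18\right) = -63 - 162 = -225$)
$k = -675$ ($k = - \left(-3\right) \left(-225\right) = \left(-1\right) 675 = -675$)
$X = -10790$ ($X = -6 + \left(1 - 675\right) 16 = -6 - 10784 = -10790$)
$u{\left(J,I \right)} = - \frac{314 + J}{4 \left(-10790 + I\right)}$ ($u{\left(J,I \right)} = - \frac{\left(J + 314\right) \frac{1}{I - 10790}}{4} = - \frac{\left(314 + J\right) \frac{1}{-10790 + I}}{4} = - \frac{\frac{1}{-10790 + I} \left(314 + J\right)}{4} = - \frac{314 + J}{4 \left(-10790 + I\right)}$)
$- u{\left(663,966 \right)} = - \frac{-314 - 663}{4 \left(-10790 + 966\right)} = - \frac{-314 - 663}{4 \left(-9824\right)} = - \frac{\left(-1\right) \left(-977\right)}{4 \cdot 9824} = \left(-1\right) \frac{977}{39296} = - \frac{977}{39296}$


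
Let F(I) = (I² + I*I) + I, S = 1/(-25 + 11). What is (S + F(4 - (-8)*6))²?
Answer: 5842920721/196 ≈ 2.9811e+7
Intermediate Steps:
S = -1/14 (S = 1/(-14) = -1/14 ≈ -0.071429)
F(I) = I + 2*I² (F(I) = (I² + I²) + I = 2*I² + I = I + 2*I²)
(S + F(4 - (-8)*6))² = (-1/14 + (4 - (-8)*6)*(1 + 2*(4 - (-8)*6)))² = (-1/14 + (4 - 4*(-12))*(1 + 2*(4 - 4*(-12))))² = (-1/14 + (4 + 48)*(1 + 2*(4 + 48)))² = (-1/14 + 52*(1 + 2*52))² = (-1/14 + 52*(1 + 104))² = (-1/14 + 52*105)² = (-1/14 + 5460)² = (76439/14)² = 5842920721/196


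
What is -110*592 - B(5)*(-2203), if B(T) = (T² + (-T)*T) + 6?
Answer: -51902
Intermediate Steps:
B(T) = 6 (B(T) = (T² - T²) + 6 = 0 + 6 = 6)
-110*592 - B(5)*(-2203) = -110*592 - 6*(-2203) = -65120 - 1*(-13218) = -65120 + 13218 = -51902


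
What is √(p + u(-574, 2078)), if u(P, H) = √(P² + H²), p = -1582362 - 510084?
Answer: √(-2092446 + 2*√1161890) ≈ 1445.8*I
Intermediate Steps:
p = -2092446
u(P, H) = √(H² + P²)
√(p + u(-574, 2078)) = √(-2092446 + √(2078² + (-574)²)) = √(-2092446 + √(4318084 + 329476)) = √(-2092446 + √4647560) = √(-2092446 + 2*√1161890)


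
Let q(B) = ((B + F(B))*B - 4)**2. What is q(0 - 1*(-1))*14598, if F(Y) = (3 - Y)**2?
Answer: 14598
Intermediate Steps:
q(B) = (-4 + B*(B + (-3 + B)**2))**2 (q(B) = ((B + (-3 + B)**2)*B - 4)**2 = (B*(B + (-3 + B)**2) - 4)**2 = (-4 + B*(B + (-3 + B)**2))**2)
q(0 - 1*(-1))*14598 = (-4 + (0 - 1*(-1))**2 + (0 - 1*(-1))*(-3 + (0 - 1*(-1)))**2)**2*14598 = (-4 + (0 + 1)**2 + (0 + 1)*(-3 + (0 + 1))**2)**2*14598 = (-4 + 1**2 + 1*(-3 + 1)**2)**2*14598 = (-4 + 1 + 1*(-2)**2)**2*14598 = (-4 + 1 + 1*4)**2*14598 = (-4 + 1 + 4)**2*14598 = 1**2*14598 = 1*14598 = 14598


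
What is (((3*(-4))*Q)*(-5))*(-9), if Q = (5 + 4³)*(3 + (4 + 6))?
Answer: -484380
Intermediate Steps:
Q = 897 (Q = (5 + 64)*(3 + 10) = 69*13 = 897)
(((3*(-4))*Q)*(-5))*(-9) = (((3*(-4))*897)*(-5))*(-9) = (-12*897*(-5))*(-9) = -10764*(-5)*(-9) = 53820*(-9) = -484380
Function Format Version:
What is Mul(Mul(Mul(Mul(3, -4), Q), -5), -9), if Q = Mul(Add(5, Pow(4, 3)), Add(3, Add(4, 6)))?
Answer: -484380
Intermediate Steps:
Q = 897 (Q = Mul(Add(5, 64), Add(3, 10)) = Mul(69, 13) = 897)
Mul(Mul(Mul(Mul(3, -4), Q), -5), -9) = Mul(Mul(Mul(Mul(3, -4), 897), -5), -9) = Mul(Mul(Mul(-12, 897), -5), -9) = Mul(Mul(-10764, -5), -9) = Mul(53820, -9) = -484380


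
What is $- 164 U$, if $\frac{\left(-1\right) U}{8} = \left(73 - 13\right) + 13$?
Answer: $95776$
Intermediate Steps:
$U = -584$ ($U = - 8 \left(\left(73 - 13\right) + 13\right) = - 8 \left(60 + 13\right) = \left(-8\right) 73 = -584$)
$- 164 U = \left(-164\right) \left(-584\right) = 95776$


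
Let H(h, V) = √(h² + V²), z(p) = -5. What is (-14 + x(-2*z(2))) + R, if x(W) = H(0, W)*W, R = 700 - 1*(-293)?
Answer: 1079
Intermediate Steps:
R = 993 (R = 700 + 293 = 993)
H(h, V) = √(V² + h²)
x(W) = W*√(W²) (x(W) = √(W² + 0²)*W = √(W² + 0)*W = √(W²)*W = W*√(W²))
(-14 + x(-2*z(2))) + R = (-14 + (-2*(-5))*√((-2*(-5))²)) + 993 = (-14 + 10*√(10²)) + 993 = (-14 + 10*√100) + 993 = (-14 + 10*10) + 993 = (-14 + 100) + 993 = 86 + 993 = 1079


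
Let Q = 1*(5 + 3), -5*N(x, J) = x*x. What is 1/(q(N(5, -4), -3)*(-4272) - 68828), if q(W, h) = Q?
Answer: -1/103004 ≈ -9.7084e-6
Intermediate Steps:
N(x, J) = -x**2/5 (N(x, J) = -x*x/5 = -x**2/5)
Q = 8 (Q = 1*8 = 8)
q(W, h) = 8
1/(q(N(5, -4), -3)*(-4272) - 68828) = 1/(8*(-4272) - 68828) = 1/(-34176 - 68828) = 1/(-103004) = -1/103004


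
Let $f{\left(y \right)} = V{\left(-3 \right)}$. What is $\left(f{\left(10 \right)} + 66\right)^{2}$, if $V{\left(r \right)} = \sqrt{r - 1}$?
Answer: $4352 + 264 i \approx 4352.0 + 264.0 i$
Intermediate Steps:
$V{\left(r \right)} = \sqrt{-1 + r}$
$f{\left(y \right)} = 2 i$ ($f{\left(y \right)} = \sqrt{-1 - 3} = \sqrt{-4} = 2 i$)
$\left(f{\left(10 \right)} + 66\right)^{2} = \left(2 i + 66\right)^{2} = \left(66 + 2 i\right)^{2}$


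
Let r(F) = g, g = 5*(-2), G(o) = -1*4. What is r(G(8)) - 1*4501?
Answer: -4511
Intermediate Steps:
G(o) = -4
g = -10
r(F) = -10
r(G(8)) - 1*4501 = -10 - 1*4501 = -10 - 4501 = -4511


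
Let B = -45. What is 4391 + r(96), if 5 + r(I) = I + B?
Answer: 4437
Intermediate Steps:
r(I) = -50 + I (r(I) = -5 + (I - 45) = -5 + (-45 + I) = -50 + I)
4391 + r(96) = 4391 + (-50 + 96) = 4391 + 46 = 4437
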